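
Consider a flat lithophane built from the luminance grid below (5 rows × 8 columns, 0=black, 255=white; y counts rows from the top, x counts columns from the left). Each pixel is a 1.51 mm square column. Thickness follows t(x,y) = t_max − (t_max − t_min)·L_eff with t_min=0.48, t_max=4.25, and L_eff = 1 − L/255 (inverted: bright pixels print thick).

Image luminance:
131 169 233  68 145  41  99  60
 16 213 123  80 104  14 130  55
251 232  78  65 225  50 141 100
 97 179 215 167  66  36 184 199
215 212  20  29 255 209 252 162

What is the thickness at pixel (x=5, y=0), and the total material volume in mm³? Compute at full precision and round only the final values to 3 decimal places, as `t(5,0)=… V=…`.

span = t_max - t_min = 4.25 - 0.48 = 3.770
L(5,0) = 41, L_eff = 1 - 41/255 = 0.839216 (inverted)
t(5,0) = 4.25 - 3.770·0.839216 = 1.086
Σt over all 5·8 pixels = 124762/1275 ≈ 97.8525490
V = pitch²·Σt = 1.51²·124762/1275 = 223.114

t(5,0)=1.086 V=223.114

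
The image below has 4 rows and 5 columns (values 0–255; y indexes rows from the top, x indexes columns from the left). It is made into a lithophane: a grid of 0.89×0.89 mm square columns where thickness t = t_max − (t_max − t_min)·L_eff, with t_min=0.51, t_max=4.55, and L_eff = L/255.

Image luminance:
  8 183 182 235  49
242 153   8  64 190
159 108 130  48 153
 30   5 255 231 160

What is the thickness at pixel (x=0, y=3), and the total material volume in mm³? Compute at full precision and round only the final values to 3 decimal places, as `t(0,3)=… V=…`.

span = t_max - t_min = 4.55 - 0.51 = 4.040
L(0,3) = 30, L_eff = 30/255 = 0.117647
t(0,3) = 4.55 - 4.040·0.117647 = 4.075
Σt over all 4·5 pixels = 318232/6375 ≈ 49.9187451
V = pitch²·Σt = 0.89²·318232/6375 = 39.541

t(0,3)=4.075 V=39.541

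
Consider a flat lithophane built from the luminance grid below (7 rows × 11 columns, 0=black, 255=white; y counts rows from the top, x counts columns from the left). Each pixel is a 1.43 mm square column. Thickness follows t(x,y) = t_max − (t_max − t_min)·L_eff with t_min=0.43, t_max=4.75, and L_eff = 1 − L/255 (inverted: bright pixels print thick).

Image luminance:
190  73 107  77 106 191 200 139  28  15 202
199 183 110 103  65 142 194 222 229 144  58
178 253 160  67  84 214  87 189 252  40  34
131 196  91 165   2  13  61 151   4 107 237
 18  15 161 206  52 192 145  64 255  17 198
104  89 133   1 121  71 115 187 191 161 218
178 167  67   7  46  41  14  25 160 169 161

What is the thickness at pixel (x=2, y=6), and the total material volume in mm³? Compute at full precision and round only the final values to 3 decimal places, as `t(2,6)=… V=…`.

span = t_max - t_min = 4.75 - 0.43 = 4.320
L(2,6) = 67, L_eff = 1 - 67/255 = 0.737255 (inverted)
t(2,6) = 4.75 - 4.320·0.737255 = 1.565
Σt over all 7·11 pixels = 1641083/8500 ≈ 193.0685882
V = pitch²·Σt = 1.43²·1641083/8500 = 394.806

t(2,6)=1.565 V=394.806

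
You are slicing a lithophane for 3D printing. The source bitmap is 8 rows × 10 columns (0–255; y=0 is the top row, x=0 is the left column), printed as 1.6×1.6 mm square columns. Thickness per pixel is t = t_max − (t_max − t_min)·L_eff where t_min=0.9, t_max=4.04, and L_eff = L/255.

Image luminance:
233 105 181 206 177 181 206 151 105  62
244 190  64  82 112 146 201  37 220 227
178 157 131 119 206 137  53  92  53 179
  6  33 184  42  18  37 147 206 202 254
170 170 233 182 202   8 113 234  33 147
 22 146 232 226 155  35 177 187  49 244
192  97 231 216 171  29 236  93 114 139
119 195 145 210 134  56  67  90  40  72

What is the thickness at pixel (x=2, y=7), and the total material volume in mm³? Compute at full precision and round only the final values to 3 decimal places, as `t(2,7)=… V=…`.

span = t_max - t_min = 4.04 - 0.9 = 3.140
L(2,7) = 145, L_eff = 145/255 = 0.568627
t(2,7) = 4.04 - 3.140·0.568627 = 2.255
Σt over all 8·10 pixels = 31551/170 ≈ 185.5941176
V = pitch²·Σt = 1.6²·31551/170 = 475.121

t(2,7)=2.255 V=475.121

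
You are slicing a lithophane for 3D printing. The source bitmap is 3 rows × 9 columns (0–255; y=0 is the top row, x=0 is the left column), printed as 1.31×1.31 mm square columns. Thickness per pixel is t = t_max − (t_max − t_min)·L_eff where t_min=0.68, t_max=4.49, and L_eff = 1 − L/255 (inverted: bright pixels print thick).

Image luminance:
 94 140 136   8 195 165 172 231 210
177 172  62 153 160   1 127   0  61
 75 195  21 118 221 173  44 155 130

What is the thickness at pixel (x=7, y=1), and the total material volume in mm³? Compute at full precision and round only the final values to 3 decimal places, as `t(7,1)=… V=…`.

t(7,1)=0.680 V=118.583

span = t_max - t_min = 4.49 - 0.68 = 3.810
L(7,1) = 0, L_eff = 1 - 0/255 = 1.000000 (inverted)
t(7,1) = 4.49 - 3.810·1.000000 = 0.680
Σt over all 3·9 pixels = 146838/2125 ≈ 69.1002353
V = pitch²·Σt = 1.31²·146838/2125 = 118.583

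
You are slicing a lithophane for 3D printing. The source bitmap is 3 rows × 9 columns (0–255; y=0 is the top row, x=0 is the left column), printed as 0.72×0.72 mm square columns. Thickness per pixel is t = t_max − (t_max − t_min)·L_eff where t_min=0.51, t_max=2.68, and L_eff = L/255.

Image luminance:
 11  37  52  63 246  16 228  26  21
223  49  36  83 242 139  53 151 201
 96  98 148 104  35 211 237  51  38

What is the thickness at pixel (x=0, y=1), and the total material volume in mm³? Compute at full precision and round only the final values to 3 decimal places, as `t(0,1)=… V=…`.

span = t_max - t_min = 2.68 - 0.51 = 2.170
L(0,1) = 223, L_eff = 223/255 = 0.874510
t(0,1) = 2.68 - 2.170·0.874510 = 0.782
Σt over all 3·9 pixels = 81131/1700 ≈ 47.7241176
V = pitch²·Σt = 0.72²·81131/1700 = 24.740

t(0,1)=0.782 V=24.740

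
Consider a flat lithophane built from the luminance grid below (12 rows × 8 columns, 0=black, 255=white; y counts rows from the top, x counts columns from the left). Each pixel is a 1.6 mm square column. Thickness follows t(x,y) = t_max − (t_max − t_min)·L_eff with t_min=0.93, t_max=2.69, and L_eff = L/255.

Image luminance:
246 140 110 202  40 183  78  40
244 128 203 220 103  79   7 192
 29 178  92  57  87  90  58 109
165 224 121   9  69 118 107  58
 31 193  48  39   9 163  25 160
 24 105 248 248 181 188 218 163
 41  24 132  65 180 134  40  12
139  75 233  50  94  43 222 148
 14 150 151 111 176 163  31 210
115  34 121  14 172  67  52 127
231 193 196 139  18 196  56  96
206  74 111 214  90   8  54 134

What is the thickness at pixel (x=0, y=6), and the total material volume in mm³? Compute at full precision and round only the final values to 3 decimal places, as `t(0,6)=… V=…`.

t(0,6)=2.407 V=463.466

span = t_max - t_min = 2.69 - 0.93 = 1.760
L(0,6) = 41, L_eff = 41/255 = 0.160784
t(0,6) = 2.69 - 1.760·0.160784 = 2.407
Σt over all 12·8 pixels = 230828/1275 ≈ 181.0415686
V = pitch²·Σt = 1.6²·230828/1275 = 463.466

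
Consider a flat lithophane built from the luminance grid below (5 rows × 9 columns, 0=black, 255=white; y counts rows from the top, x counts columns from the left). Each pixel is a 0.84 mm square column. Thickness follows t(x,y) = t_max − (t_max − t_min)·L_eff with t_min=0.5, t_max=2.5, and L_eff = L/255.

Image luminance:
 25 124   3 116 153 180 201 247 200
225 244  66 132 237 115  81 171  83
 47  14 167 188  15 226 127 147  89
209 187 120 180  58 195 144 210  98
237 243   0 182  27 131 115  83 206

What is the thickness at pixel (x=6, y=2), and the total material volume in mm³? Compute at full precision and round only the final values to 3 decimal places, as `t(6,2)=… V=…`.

t(6,2)=1.504 V=44.803

span = t_max - t_min = 2.5 - 0.5 = 2.000
L(6,2) = 127, L_eff = 127/255 = 0.498039
t(6,2) = 2.5 - 2.000·0.498039 = 1.504
Σt over all 5·9 pixels = 32383/510 ≈ 63.4960784
V = pitch²·Σt = 0.84²·32383/510 = 44.803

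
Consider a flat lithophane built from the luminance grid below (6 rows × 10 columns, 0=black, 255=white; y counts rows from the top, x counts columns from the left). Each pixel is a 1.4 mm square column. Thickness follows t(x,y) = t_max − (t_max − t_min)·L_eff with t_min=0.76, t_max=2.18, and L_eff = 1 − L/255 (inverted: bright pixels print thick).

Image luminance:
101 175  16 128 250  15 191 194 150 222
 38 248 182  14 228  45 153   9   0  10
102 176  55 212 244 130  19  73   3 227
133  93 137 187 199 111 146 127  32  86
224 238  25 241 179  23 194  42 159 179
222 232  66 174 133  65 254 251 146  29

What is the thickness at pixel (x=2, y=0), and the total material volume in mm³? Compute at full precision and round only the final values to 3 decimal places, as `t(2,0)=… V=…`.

span = t_max - t_min = 2.18 - 0.76 = 1.420
L(2,0) = 16, L_eff = 1 - 16/255 = 0.937255 (inverted)
t(2,0) = 2.18 - 1.420·0.937255 = 0.849
Σt over all 6·10 pixels = 1144927/12750 ≈ 89.7981961
V = pitch²·Σt = 1.4²·1144927/12750 = 176.004

t(2,0)=0.849 V=176.004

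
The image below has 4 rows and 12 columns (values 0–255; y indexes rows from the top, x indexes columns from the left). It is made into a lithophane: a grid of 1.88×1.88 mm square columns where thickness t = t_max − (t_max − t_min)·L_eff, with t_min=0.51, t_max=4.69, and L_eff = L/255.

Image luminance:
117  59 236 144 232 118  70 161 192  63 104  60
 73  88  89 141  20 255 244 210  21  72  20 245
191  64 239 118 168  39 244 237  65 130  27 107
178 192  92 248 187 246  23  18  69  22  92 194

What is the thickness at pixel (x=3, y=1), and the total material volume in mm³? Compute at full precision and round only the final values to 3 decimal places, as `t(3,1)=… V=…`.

t(3,1)=2.379 V=435.068

span = t_max - t_min = 4.69 - 0.51 = 4.180
L(3,1) = 141, L_eff = 141/255 = 0.552941
t(3,1) = 4.69 - 4.180·0.552941 = 2.379
Σt over all 4·12 pixels = 784732/6375 ≈ 123.0952157
V = pitch²·Σt = 1.88²·784732/6375 = 435.068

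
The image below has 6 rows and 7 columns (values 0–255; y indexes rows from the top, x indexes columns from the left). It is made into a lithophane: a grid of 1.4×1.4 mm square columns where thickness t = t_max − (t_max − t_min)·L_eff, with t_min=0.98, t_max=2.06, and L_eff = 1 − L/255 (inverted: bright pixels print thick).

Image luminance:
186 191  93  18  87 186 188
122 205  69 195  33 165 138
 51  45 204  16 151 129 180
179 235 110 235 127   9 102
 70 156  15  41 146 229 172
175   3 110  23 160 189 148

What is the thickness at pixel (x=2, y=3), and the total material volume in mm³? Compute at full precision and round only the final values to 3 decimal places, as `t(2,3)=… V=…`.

t(2,3)=1.446 V=124.554

span = t_max - t_min = 2.06 - 0.98 = 1.080
L(2,3) = 110, L_eff = 1 - 110/255 = 0.568627 (inverted)
t(2,3) = 2.06 - 1.080·0.568627 = 1.446
Σt over all 6·7 pixels = 135039/2125 ≈ 63.5477647
V = pitch²·Σt = 1.4²·135039/2125 = 124.554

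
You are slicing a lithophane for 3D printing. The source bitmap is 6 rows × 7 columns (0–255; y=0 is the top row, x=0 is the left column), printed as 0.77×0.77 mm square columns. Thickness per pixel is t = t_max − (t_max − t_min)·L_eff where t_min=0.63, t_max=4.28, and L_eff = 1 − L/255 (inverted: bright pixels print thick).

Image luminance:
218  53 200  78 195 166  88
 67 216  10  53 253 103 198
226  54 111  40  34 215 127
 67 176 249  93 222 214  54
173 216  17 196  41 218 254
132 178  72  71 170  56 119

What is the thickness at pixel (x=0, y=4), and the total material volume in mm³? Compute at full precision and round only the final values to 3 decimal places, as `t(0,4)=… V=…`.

t(0,4)=3.106 V=64.002

span = t_max - t_min = 4.28 - 0.63 = 3.650
L(0,4) = 173, L_eff = 1 - 173/255 = 0.321569 (inverted)
t(0,4) = 4.28 - 3.650·0.321569 = 3.106
Σt over all 6·7 pixels = 110107/1020 ≈ 107.9480392
V = pitch²·Σt = 0.77²·110107/1020 = 64.002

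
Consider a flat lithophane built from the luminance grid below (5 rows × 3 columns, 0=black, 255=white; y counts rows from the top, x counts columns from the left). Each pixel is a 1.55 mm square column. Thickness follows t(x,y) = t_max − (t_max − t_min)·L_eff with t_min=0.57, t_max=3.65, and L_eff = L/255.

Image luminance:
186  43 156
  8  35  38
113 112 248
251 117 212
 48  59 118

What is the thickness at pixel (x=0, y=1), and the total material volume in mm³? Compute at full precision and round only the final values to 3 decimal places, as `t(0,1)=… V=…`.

t(0,1)=3.553 V=80.929

span = t_max - t_min = 3.65 - 0.57 = 3.080
L(0,1) = 8, L_eff = 8/255 = 0.031373
t(0,1) = 3.65 - 3.080·0.031373 = 3.553
Σt over all 5·3 pixels = 858973/25500 ≈ 33.6852157
V = pitch²·Σt = 1.55²·858973/25500 = 80.929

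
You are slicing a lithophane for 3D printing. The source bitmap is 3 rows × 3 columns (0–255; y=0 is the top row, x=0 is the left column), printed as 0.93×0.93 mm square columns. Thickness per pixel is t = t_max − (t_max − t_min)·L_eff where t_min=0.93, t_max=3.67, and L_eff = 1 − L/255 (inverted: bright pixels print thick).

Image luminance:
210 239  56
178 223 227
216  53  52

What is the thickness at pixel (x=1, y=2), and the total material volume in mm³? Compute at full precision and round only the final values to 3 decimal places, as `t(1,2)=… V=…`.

span = t_max - t_min = 3.67 - 0.93 = 2.740
L(1,2) = 53, L_eff = 1 - 53/255 = 0.792157 (inverted)
t(1,2) = 3.67 - 2.740·0.792157 = 1.499
Σt over all 3·3 pixels = 611831/25500 ≈ 23.9933725
V = pitch²·Σt = 0.93²·611831/25500 = 20.752

t(1,2)=1.499 V=20.752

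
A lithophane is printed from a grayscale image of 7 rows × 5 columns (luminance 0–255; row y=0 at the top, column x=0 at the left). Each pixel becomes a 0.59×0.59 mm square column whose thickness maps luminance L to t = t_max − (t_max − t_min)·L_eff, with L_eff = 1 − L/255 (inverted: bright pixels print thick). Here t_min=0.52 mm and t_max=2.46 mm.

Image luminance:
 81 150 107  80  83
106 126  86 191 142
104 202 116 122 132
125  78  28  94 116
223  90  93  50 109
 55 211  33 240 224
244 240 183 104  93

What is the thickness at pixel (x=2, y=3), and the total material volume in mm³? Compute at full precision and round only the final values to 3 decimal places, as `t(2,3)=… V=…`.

t(2,3)=0.733 V=18.149

span = t_max - t_min = 2.46 - 0.52 = 1.940
L(2,3) = 28, L_eff = 1 - 28/255 = 0.890196 (inverted)
t(2,3) = 2.46 - 1.940·0.890196 = 0.733
Σt over all 7·5 pixels = 221589/4250 ≈ 52.1385882
V = pitch²·Σt = 0.59²·221589/4250 = 18.149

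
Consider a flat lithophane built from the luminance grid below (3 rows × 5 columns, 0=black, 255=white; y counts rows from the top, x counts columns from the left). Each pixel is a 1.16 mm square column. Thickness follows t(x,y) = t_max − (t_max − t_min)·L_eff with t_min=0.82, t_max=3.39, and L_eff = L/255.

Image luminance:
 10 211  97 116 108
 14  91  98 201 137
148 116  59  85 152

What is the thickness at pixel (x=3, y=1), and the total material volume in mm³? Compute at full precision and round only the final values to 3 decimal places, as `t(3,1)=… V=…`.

span = t_max - t_min = 3.39 - 0.82 = 2.570
L(3,1) = 201, L_eff = 201/255 = 0.788235
t(3,1) = 3.39 - 2.570·0.788235 = 1.364
Σt over all 3·5 pixels = 218606/6375 ≈ 34.2911373
V = pitch²·Σt = 1.16²·218606/6375 = 46.142

t(3,1)=1.364 V=46.142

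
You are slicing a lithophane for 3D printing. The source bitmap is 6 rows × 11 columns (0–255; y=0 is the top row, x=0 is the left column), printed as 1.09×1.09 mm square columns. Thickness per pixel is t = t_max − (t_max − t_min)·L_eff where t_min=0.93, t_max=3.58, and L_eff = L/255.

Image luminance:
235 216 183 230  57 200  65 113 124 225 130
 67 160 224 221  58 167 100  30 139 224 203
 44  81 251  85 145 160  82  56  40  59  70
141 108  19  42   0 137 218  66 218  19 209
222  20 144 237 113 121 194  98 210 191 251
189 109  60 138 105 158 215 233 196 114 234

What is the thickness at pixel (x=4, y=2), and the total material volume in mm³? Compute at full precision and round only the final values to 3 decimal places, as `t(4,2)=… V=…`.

span = t_max - t_min = 3.58 - 0.93 = 2.650
L(4,2) = 145, L_eff = 145/255 = 0.568627
t(4,2) = 3.58 - 2.650·0.568627 = 2.073
Σt over all 6·11 pixels = 718859/5100 ≈ 140.9527451
V = pitch²·Σt = 1.09²·718859/5100 = 167.466

t(4,2)=2.073 V=167.466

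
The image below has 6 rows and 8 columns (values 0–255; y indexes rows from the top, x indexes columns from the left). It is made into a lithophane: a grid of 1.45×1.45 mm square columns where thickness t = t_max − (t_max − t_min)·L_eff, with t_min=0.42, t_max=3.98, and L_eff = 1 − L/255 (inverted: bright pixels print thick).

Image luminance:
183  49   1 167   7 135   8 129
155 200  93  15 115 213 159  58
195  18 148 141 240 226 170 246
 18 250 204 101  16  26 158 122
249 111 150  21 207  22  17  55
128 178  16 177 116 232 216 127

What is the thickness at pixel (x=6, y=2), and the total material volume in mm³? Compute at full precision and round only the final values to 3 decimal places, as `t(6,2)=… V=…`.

t(6,2)=2.793 V=218.149

span = t_max - t_min = 3.98 - 0.42 = 3.560
L(6,2) = 170, L_eff = 1 - 170/255 = 0.333333 (inverted)
t(6,2) = 3.98 - 3.560·0.333333 = 2.793
Σt over all 6·8 pixels = 220484/2125 ≈ 103.7571765
V = pitch²·Σt = 1.45²·220484/2125 = 218.149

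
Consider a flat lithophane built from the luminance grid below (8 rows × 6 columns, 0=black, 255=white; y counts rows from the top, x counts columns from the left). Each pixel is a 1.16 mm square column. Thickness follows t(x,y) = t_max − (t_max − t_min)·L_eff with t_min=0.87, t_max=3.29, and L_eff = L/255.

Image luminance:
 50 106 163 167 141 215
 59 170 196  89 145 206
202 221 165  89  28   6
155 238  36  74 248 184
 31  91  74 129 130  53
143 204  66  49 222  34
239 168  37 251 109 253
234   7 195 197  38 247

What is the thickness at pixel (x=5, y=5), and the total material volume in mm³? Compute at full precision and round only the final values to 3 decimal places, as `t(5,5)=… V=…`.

span = t_max - t_min = 3.29 - 0.87 = 2.420
L(5,5) = 34, L_eff = 34/255 = 0.133333
t(5,5) = 3.29 - 2.420·0.133333 = 2.967
Σt over all 8·6 pixels = 610223/6375 ≈ 95.7212549
V = pitch²·Σt = 1.16²·610223/6375 = 128.803

t(5,5)=2.967 V=128.803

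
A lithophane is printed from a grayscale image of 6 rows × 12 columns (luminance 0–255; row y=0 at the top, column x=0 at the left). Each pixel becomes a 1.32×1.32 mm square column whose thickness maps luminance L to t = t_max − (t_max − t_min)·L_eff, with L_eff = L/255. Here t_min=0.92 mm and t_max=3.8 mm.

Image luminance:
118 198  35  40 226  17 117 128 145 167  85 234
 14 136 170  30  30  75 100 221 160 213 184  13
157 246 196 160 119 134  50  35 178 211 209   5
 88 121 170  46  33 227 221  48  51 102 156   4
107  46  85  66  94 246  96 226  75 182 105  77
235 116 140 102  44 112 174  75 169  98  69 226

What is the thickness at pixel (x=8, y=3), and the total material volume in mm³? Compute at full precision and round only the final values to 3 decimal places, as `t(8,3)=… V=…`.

span = t_max - t_min = 3.8 - 0.92 = 2.880
L(8,3) = 51, L_eff = 51/255 = 0.200000
t(8,3) = 3.8 - 2.880·0.200000 = 3.224
Σt over all 6·12 pixels = 370488/2125 ≈ 174.3472941
V = pitch²·Σt = 1.32²·370488/2125 = 303.783

t(8,3)=3.224 V=303.783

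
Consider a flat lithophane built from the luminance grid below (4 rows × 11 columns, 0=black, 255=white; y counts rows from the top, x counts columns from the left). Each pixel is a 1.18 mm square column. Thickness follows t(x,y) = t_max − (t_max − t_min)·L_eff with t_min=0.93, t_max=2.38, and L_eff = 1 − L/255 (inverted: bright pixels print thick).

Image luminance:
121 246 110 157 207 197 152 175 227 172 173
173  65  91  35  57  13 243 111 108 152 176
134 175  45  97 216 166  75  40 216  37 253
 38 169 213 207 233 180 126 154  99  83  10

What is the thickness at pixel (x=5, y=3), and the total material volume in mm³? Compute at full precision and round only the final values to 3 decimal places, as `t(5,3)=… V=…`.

t(5,3)=1.954 V=105.488

span = t_max - t_min = 2.38 - 0.93 = 1.450
L(5,3) = 180, L_eff = 1 - 180/255 = 0.294118 (inverted)
t(5,3) = 2.38 - 1.450·0.294118 = 1.954
Σt over all 4·11 pixels = 15455/204 ≈ 75.7598039
V = pitch²·Σt = 1.18²·15455/204 = 105.488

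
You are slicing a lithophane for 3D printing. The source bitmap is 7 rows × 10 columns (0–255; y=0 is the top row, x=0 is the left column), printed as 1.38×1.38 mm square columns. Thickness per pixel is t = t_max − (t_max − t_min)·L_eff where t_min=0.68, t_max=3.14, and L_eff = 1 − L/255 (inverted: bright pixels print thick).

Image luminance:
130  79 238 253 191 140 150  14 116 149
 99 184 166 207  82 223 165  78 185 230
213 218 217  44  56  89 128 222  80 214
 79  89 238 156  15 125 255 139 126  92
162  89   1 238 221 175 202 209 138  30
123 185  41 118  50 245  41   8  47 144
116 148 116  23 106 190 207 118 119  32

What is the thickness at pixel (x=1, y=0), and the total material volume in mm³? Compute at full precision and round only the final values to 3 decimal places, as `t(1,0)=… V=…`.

t(1,0)=1.442 V=265.476

span = t_max - t_min = 3.14 - 0.68 = 2.460
L(1,0) = 79, L_eff = 1 - 79/255 = 0.690196 (inverted)
t(1,0) = 3.14 - 2.460·0.690196 = 1.442
Σt over all 7·10 pixels = 296228/2125 ≈ 139.4014118
V = pitch²·Σt = 1.38²·296228/2125 = 265.476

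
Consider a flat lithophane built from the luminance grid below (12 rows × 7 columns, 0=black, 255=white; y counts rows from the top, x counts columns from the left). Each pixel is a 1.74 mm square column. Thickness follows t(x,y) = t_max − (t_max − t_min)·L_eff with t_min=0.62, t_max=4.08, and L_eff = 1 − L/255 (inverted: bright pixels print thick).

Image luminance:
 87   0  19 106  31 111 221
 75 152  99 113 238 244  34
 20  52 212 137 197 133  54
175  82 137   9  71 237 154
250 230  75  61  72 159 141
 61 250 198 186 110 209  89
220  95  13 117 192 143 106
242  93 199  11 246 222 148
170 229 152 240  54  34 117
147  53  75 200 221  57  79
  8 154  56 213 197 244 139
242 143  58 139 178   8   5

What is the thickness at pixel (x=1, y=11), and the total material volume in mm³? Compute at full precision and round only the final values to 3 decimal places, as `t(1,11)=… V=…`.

t(1,11)=2.560 V=607.508

span = t_max - t_min = 4.08 - 0.62 = 3.460
L(1,11) = 143, L_eff = 1 - 143/255 = 0.439216 (inverted)
t(1,11) = 4.08 - 3.460·0.439216 = 2.560
Σt over all 12·7 pixels = 85279/425 ≈ 200.6564706
V = pitch²·Σt = 1.74²·85279/425 = 607.508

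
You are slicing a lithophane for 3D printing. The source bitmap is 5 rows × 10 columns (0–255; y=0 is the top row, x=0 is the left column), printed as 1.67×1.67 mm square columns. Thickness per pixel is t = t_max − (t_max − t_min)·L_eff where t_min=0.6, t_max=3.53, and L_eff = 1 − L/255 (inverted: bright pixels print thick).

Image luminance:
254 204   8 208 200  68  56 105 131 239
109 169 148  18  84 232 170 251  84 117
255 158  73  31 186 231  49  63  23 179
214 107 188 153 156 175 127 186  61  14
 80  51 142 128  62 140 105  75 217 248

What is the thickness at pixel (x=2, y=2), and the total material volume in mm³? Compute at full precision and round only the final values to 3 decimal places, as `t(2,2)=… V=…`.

span = t_max - t_min = 3.53 - 0.6 = 2.930
L(2,2) = 73, L_eff = 1 - 73/255 = 0.713725 (inverted)
t(2,2) = 3.53 - 2.930·0.713725 = 1.439
Σt over all 5·10 pixels = 107.352
V = pitch²·Σt = 1.67²·107.352 = 299.394

t(2,2)=1.439 V=299.394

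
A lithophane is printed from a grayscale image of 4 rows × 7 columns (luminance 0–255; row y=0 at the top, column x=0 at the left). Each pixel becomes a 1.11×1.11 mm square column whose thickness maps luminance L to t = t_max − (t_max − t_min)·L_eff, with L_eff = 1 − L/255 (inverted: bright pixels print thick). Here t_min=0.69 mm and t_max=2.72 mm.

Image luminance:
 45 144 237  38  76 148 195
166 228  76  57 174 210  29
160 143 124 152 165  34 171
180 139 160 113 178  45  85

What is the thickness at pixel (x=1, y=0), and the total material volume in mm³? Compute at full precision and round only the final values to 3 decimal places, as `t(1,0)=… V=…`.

t(1,0)=1.836 V=59.821

span = t_max - t_min = 2.72 - 0.69 = 2.030
L(1,0) = 144, L_eff = 1 - 144/255 = 0.435294 (inverted)
t(1,0) = 2.72 - 2.030·0.435294 = 1.836
Σt over all 4·7 pixels = 48.552
V = pitch²·Σt = 1.11²·48.552 = 59.821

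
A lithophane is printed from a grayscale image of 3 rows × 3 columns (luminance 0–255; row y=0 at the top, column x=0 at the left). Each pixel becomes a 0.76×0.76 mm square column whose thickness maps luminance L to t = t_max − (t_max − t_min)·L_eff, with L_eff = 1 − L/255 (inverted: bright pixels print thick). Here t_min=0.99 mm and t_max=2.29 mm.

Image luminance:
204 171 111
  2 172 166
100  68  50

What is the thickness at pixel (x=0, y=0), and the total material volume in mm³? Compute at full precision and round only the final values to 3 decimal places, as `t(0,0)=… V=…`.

span = t_max - t_min = 2.29 - 0.99 = 1.300
L(0,0) = 204, L_eff = 1 - 204/255 = 0.200000 (inverted)
t(0,0) = 2.29 - 1.300·0.200000 = 2.030
Σt over all 3·3 pixels = 4839/340 ≈ 14.2323529
V = pitch²·Σt = 0.76²·4839/340 = 8.221

t(0,0)=2.030 V=8.221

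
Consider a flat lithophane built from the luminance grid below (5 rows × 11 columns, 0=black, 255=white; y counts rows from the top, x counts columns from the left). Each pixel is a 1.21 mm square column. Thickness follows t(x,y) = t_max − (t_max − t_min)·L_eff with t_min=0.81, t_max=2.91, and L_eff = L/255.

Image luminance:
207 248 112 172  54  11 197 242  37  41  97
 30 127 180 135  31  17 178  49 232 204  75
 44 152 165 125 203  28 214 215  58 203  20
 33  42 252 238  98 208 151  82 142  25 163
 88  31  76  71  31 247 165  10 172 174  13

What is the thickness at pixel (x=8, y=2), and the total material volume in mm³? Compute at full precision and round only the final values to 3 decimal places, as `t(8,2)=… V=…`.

span = t_max - t_min = 2.91 - 0.81 = 2.100
L(8,2) = 58, L_eff = 58/255 = 0.227451
t(8,2) = 2.91 - 2.100·0.227451 = 2.432
Σt over all 5·11 pixels = 7179/68 ≈ 105.5735294
V = pitch²·Σt = 1.21²·7179/68 = 154.570

t(8,2)=2.432 V=154.570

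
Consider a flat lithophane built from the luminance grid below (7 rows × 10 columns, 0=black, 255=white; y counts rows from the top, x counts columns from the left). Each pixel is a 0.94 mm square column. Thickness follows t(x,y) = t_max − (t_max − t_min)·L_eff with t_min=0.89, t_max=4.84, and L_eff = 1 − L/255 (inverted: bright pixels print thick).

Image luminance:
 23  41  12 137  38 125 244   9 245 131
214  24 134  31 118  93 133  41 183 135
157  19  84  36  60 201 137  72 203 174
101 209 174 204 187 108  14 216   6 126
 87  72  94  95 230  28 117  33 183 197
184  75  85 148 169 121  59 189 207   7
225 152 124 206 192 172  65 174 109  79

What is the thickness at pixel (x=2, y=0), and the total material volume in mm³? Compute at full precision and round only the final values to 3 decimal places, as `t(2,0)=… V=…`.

t(2,0)=1.076 V=171.074

span = t_max - t_min = 4.84 - 0.89 = 3.950
L(2,0) = 12, L_eff = 1 - 12/255 = 0.952941 (inverted)
t(2,0) = 4.84 - 3.950·0.952941 = 1.076
Σt over all 7·10 pixels = 987413/5100 ≈ 193.6103922
V = pitch²·Σt = 0.94²·987413/5100 = 171.074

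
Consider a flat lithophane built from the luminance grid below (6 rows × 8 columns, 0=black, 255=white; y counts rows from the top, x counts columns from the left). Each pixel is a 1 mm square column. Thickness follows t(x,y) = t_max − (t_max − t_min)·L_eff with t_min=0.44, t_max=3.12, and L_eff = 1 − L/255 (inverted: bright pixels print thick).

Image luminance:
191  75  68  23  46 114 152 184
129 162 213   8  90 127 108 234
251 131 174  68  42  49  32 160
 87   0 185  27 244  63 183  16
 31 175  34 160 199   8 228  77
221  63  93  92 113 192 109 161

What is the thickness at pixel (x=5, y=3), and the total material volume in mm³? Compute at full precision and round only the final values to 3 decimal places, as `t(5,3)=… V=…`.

span = t_max - t_min = 3.12 - 0.44 = 2.680
L(5,3) = 63, L_eff = 1 - 63/255 = 0.752941 (inverted)
t(5,3) = 3.12 - 2.680·0.752941 = 1.102
Σt over all 6·8 pixels = 169768/2125 ≈ 79.8908235
V = pitch²·Σt = 1²·169768/2125 = 79.891

t(5,3)=1.102 V=79.891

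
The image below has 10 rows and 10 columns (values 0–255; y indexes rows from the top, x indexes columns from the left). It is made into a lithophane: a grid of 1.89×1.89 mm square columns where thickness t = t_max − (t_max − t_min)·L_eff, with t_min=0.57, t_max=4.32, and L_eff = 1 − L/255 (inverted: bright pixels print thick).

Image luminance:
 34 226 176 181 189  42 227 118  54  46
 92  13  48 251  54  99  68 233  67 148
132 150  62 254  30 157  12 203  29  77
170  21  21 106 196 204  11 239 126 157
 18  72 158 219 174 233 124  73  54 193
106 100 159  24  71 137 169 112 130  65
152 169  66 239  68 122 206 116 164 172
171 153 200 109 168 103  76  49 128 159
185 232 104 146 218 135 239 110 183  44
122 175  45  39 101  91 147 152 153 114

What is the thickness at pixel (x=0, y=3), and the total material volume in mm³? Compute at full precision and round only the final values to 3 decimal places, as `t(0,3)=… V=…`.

span = t_max - t_min = 4.32 - 0.57 = 3.750
L(0,3) = 170, L_eff = 1 - 170/255 = 0.333333 (inverted)
t(0,3) = 4.32 - 3.750·0.333333 = 3.070
Σt over all 10·10 pixels = 16515/68 ≈ 242.8676471
V = pitch²·Σt = 1.89²·16515/68 = 867.548

t(0,3)=3.070 V=867.548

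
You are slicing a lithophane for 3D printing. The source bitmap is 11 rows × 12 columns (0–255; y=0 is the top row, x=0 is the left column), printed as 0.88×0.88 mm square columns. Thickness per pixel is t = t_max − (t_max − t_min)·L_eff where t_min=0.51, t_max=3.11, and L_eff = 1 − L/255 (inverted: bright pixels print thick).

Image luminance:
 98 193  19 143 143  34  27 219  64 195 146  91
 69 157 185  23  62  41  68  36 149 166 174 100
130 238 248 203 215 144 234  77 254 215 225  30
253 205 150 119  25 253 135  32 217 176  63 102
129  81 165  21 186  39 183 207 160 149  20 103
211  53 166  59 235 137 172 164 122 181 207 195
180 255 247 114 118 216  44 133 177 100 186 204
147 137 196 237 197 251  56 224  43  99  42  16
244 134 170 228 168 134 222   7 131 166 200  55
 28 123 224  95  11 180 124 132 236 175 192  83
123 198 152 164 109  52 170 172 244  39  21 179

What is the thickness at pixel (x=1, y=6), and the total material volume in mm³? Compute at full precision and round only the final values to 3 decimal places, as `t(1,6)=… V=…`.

span = t_max - t_min = 3.11 - 0.51 = 2.600
L(1,6) = 255, L_eff = 1 - 255/255 = 0.000000 (inverted)
t(1,6) = 3.11 - 2.600·0.000000 = 3.110
Σt over all 11·12 pixels = 21837/85 ≈ 256.9058824
V = pitch²·Σt = 0.88²·21837/85 = 198.948

t(1,6)=3.110 V=198.948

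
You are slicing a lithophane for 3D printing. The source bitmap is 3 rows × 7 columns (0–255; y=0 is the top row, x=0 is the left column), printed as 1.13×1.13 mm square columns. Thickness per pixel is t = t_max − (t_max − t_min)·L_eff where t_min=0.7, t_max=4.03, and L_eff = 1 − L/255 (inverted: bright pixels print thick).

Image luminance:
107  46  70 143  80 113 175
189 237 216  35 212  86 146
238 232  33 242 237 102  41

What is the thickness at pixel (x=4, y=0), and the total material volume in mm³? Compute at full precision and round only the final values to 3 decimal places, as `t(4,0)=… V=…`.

span = t_max - t_min = 4.03 - 0.7 = 3.330
L(4,0) = 80, L_eff = 1 - 80/255 = 0.686275 (inverted)
t(4,0) = 4.03 - 3.330·0.686275 = 1.745
Σt over all 3·7 pixels = 45573/850 ≈ 53.6152941
V = pitch²·Σt = 1.13²·45573/850 = 68.461

t(4,0)=1.745 V=68.461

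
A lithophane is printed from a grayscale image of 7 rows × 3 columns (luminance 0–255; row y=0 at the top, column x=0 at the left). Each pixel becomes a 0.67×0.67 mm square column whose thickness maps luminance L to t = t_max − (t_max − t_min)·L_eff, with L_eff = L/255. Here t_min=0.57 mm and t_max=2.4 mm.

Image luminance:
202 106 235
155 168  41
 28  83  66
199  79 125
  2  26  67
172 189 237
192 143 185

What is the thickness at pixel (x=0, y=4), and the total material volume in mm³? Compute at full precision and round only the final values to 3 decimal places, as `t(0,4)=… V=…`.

t(0,4)=2.386 V=13.926

span = t_max - t_min = 2.4 - 0.57 = 1.830
L(0,4) = 2, L_eff = 2/255 = 0.007843
t(0,4) = 2.4 - 1.830·0.007843 = 2.386
Σt over all 7·3 pixels = 2637/85 ≈ 31.0235294
V = pitch²·Σt = 0.67²·2637/85 = 13.926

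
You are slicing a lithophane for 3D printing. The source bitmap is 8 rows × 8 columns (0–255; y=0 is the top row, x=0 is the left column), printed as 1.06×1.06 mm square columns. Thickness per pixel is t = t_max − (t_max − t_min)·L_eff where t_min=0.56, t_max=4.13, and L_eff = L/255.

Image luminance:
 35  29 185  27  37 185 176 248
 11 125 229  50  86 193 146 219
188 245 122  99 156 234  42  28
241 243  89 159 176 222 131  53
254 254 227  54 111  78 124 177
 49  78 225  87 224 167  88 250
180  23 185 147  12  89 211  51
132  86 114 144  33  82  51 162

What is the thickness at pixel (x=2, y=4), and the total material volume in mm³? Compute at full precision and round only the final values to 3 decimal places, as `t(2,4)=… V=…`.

t(2,4)=0.952 V=162.369

span = t_max - t_min = 4.13 - 0.56 = 3.570
L(2,4) = 227, L_eff = 227/255 = 0.890196
t(2,4) = 4.13 - 3.570·0.890196 = 0.952
Σt over all 8·8 pixels = 144.508
V = pitch²·Σt = 1.06²·144.508 = 162.369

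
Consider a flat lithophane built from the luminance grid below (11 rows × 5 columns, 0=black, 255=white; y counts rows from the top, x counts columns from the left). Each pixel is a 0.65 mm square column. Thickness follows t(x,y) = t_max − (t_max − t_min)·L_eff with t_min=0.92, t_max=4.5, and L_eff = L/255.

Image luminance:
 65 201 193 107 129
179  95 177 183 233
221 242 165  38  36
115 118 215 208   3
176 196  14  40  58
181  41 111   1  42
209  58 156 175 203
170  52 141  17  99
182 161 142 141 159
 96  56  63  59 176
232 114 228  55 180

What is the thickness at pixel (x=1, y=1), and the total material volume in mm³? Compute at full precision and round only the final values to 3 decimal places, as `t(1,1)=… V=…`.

span = t_max - t_min = 4.5 - 0.92 = 3.580
L(1,1) = 95, L_eff = 95/255 = 0.372549
t(1,1) = 4.5 - 3.580·0.372549 = 3.166
Σt over all 11·5 pixels = 313912/2125 ≈ 147.7232941
V = pitch²·Σt = 0.65²·313912/2125 = 62.413

t(1,1)=3.166 V=62.413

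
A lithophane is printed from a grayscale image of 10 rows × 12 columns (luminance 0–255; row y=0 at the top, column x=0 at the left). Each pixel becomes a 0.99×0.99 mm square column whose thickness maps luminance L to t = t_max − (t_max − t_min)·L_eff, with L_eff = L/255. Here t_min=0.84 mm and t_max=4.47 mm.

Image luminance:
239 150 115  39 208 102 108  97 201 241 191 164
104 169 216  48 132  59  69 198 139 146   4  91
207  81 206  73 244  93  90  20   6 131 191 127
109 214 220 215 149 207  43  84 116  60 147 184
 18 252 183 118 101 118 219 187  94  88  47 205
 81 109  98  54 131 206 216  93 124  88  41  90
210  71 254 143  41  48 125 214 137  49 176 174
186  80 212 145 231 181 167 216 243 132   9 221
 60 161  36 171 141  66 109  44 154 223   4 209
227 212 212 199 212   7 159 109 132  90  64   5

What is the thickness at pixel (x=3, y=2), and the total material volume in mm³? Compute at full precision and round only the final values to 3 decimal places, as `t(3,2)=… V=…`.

span = t_max - t_min = 4.47 - 0.84 = 3.630
L(3,2) = 73, L_eff = 73/255 = 0.286275
t(3,2) = 4.47 - 3.630·0.286275 = 3.431
Σt over all 10·12 pixels = 2613841/8500 ≈ 307.5107059
V = pitch²·Σt = 0.99²·2613841/8500 = 301.391

t(3,2)=3.431 V=301.391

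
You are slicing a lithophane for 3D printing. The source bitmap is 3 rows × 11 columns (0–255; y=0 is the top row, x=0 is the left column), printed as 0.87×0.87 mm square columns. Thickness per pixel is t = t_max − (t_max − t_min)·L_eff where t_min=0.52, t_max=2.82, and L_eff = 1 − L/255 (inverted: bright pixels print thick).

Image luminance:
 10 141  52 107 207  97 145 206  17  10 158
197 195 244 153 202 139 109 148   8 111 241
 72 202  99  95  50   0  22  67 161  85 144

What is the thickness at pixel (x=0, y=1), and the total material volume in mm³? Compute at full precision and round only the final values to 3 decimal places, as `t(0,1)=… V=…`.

t(0,1)=2.297 V=39.573

span = t_max - t_min = 2.82 - 0.52 = 2.300
L(0,1) = 197, L_eff = 1 - 197/255 = 0.227451 (inverted)
t(0,1) = 2.82 - 2.300·0.227451 = 2.297
Σt over all 3·11 pixels = 4444/85 ≈ 52.2823529
V = pitch²·Σt = 0.87²·4444/85 = 39.573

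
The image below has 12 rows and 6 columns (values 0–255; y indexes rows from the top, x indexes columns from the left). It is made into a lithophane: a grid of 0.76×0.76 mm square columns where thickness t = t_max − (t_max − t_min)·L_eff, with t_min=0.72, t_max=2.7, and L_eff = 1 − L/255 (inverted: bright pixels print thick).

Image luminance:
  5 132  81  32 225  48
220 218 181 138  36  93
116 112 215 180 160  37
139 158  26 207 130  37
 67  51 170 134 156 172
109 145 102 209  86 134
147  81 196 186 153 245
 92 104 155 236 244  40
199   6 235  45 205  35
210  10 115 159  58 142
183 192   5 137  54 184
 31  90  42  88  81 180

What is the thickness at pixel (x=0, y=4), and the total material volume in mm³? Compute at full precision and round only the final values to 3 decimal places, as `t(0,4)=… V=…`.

t(0,4)=1.240 V=70.423

span = t_max - t_min = 2.7 - 0.72 = 1.980
L(0,4) = 67, L_eff = 1 - 67/255 = 0.737255 (inverted)
t(0,4) = 2.7 - 1.980·0.737255 = 1.240
Σt over all 12·6 pixels = 259089/2125 ≈ 121.9242353
V = pitch²·Σt = 0.76²·259089/2125 = 70.423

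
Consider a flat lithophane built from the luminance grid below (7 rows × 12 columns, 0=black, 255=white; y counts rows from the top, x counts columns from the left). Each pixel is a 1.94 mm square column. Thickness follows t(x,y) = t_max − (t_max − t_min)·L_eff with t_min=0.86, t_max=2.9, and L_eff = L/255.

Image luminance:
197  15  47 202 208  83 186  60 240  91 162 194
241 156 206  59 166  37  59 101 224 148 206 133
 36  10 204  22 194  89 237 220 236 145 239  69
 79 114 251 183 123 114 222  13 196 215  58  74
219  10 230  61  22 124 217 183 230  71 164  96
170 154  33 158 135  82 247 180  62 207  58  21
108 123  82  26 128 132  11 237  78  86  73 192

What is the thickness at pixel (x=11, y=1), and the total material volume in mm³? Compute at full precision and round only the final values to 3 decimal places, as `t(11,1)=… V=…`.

span = t_max - t_min = 2.9 - 0.86 = 2.040
L(11,1) = 133, L_eff = 133/255 = 0.521569
t(11,1) = 2.9 - 2.040·0.521569 = 1.836
Σt over all 7·12 pixels = 154.208
V = pitch²·Σt = 1.94²·154.208 = 580.377

t(11,1)=1.836 V=580.377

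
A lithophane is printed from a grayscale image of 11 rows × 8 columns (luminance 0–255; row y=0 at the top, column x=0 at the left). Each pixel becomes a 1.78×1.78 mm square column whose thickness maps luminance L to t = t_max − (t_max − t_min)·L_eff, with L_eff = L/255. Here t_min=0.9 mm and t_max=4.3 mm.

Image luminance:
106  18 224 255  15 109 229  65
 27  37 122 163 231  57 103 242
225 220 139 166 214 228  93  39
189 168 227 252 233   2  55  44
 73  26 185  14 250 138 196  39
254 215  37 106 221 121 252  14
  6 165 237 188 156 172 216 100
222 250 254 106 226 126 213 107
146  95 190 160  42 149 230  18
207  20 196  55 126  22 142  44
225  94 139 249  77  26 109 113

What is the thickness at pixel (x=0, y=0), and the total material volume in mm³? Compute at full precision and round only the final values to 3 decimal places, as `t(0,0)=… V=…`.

span = t_max - t_min = 4.3 - 0.9 = 3.400
L(0,0) = 106, L_eff = 106/255 = 0.415686
t(0,0) = 4.3 - 3.400·0.415686 = 2.887
Σt over all 11·8 pixels = 16124/75 ≈ 214.9866667
V = pitch²·Σt = 1.78²·16124/75 = 681.164

t(0,0)=2.887 V=681.164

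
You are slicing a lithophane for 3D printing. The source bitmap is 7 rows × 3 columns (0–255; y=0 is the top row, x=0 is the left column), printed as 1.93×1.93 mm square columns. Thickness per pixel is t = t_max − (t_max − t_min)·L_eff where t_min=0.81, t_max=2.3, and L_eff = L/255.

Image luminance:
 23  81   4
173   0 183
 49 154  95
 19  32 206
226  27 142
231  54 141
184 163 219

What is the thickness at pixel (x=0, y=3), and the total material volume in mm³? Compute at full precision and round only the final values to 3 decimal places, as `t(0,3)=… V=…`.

t(0,3)=2.189 V=127.546

span = t_max - t_min = 2.3 - 0.81 = 1.490
L(0,3) = 19, L_eff = 19/255 = 0.074510
t(0,3) = 2.3 - 1.490·0.074510 = 2.189
Σt over all 7·3 pixels = 72763/2125 ≈ 34.2414118
V = pitch²·Σt = 1.93²·72763/2125 = 127.546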